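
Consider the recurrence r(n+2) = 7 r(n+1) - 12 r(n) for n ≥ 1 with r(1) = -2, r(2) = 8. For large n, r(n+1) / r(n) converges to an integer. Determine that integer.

4

The characteristic equation is r^2 - 7r + 12 = 0, which factors as (r - 4)(r - 3) = 0.
So the roots are 4 and 3. Since |4| > |3| and the coefficient of 4^n is non-zero, the ratio tends to 4.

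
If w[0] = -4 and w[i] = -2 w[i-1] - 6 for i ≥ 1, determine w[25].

The fixed point is -6/(1 + 2) = -2, so w[i] + 2 = -2(w[i-1] + 2).
Hence w[i] = -2·(-2)^i - 2.
w[25] = -2·(-2)^{25} - 2 = -2·-33554432 - 2 = 67108862.

67108862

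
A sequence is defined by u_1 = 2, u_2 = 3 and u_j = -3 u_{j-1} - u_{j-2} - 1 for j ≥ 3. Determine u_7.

u_3 = -3*3 - 2 - 1 = -12
u_4 = -3*(-12) - 3 - 1 = 32
u_5 = -3*32 - (-12) - 1 = -85
u_6 = -3*(-85) - 32 - 1 = 222
u_7 = -3*222 - (-85) - 1 = -582

-582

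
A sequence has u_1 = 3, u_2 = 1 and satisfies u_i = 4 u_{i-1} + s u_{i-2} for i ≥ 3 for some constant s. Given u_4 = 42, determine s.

2

u_3 = 4 + 3s
u_4 = 16 + 13s
So 16 + 13s = 42, giving s = 2.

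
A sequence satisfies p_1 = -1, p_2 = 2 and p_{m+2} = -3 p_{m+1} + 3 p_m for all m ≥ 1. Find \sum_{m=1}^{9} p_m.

-20576

p_3 = -3·2 + 3·(-1) = -9
p_4 = -3·(-9) + 3·2 = 33
p_5 = -3·33 + 3·(-9) = -126
p_6 = -3·(-126) + 3·33 = 477
p_7 = -3·477 + 3·(-126) = -1809
p_8 = -3·(-1809) + 3·477 = 6858
p_9 = -3·6858 + 3·(-1809) = -26001
Sum = (-1) + 2 + (-9) + 33 + (-126) + 477 + (-1809) + 6858 + (-26001) = -20576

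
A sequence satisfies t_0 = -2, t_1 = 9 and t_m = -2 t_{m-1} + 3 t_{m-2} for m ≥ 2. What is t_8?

-18042

t_2 = -2*9 + 3*(-2) = -24
t_3 = -2*(-24) + 3*9 = 75
t_4 = -2*75 + 3*(-24) = -222
t_5 = -2*(-222) + 3*75 = 669
t_6 = -2*669 + 3*(-222) = -2004
t_7 = -2*(-2004) + 3*669 = 6015
t_8 = -2*6015 + 3*(-2004) = -18042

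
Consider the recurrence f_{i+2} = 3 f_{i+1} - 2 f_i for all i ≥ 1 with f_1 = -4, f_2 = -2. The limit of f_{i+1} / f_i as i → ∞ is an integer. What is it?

The characteristic equation is r^2 - 3r + 2 = 0, which factors as (r - 2)(r - 1) = 0.
So the roots are 2 and 1. Since |2| > |1| and the coefficient of 2^i is non-zero, the ratio tends to 2.

2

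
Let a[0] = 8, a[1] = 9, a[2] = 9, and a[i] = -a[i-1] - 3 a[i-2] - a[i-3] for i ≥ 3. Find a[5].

115

a[3] = -9 - 3*9 - 8 = -44
a[4] = -(-44) - 3*9 - 9 = 8
a[5] = -8 - 3*(-44) - 9 = 115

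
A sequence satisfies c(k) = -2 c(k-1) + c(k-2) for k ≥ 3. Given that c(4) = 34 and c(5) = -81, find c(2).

8

Rearranging, c(k-2) = c(k) + 2 c(k-1).
c(3) = -81 + 2(34) = -13
c(2) = 34 + 2(-13) = 8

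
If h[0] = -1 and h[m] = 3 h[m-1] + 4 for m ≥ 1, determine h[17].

129140161

The fixed point is 4/(1 - 3) = -2, so h[m] + 2 = 3(h[m-1] + 2).
Hence h[m] = 1·3^m - 2.
h[17] = 1·3^{17} - 2 = 1·129140163 - 2 = 129140161.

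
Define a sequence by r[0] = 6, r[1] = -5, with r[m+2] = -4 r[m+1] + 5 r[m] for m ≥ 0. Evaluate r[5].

-5725

r[2] = -4·(-5) + 5·6 = 50
r[3] = -4·50 + 5·(-5) = -225
r[4] = -4·(-225) + 5·50 = 1150
r[5] = -4·1150 + 5·(-225) = -5725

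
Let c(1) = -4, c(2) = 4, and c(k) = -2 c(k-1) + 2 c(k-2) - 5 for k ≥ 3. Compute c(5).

-137

c(3) = -2·4 + 2·(-4) - 5 = -21
c(4) = -2·(-21) + 2·4 - 5 = 45
c(5) = -2·45 + 2·(-21) - 5 = -137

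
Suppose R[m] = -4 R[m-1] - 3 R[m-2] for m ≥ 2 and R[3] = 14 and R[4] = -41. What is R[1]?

Rearranging, R[m-2] = (R[m] + 4 R[m-1]) / -3.
R[2] = (-41 + 4(14)) / -3 = 15/-3 = -5
R[1] = (14 + 4(-5)) / -3 = -6/-3 = 2

2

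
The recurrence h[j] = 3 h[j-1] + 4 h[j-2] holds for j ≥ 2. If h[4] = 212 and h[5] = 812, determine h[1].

-4

Rearranging, h[j-2] = (h[j] - 3 h[j-1]) / 4.
h[3] = (812 - 3(212)) / 4 = 176/4 = 44
h[2] = (212 - 3(44)) / 4 = 80/4 = 20
h[1] = (44 - 3(20)) / 4 = -16/4 = -4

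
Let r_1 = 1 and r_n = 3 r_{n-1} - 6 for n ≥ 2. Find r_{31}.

The fixed point is -6/(1 - 3) = 3, so r_n - 3 = 3(r_{n-1} - 3).
Hence r_n = -2·3^{n-1} + 3.
r_{31} = -2·3^{30} + 3 = -2·205891132094649 + 3 = -411782264189295.

-411782264189295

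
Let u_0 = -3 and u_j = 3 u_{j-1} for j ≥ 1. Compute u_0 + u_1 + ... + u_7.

u_1 = 3*(-3) = -9
u_2 = 3*(-9) = -27
u_3 = 3*(-27) = -81
u_4 = 3*(-81) = -243
u_5 = 3*(-243) = -729
u_6 = 3*(-729) = -2187
u_7 = 3*(-2187) = -6561
Sum = (-3) + (-9) + (-27) + (-81) + (-243) + (-729) + (-2187) + (-6561) = -9840

-9840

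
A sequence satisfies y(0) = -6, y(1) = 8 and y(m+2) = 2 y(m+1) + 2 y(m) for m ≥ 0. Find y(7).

y(2) = 2(8) + 2(-6) = 4
y(3) = 2(4) + 2(8) = 24
y(4) = 2(24) + 2(4) = 56
y(5) = 2(56) + 2(24) = 160
y(6) = 2(160) + 2(56) = 432
y(7) = 2(432) + 2(160) = 1184

1184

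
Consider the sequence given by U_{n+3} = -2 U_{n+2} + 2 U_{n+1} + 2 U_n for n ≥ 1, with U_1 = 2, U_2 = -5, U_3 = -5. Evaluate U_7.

U_4 = -2*(-5) + 2*(-5) + 2*2 = 4
U_5 = -2*4 + 2*(-5) + 2*(-5) = -28
U_6 = -2*(-28) + 2*4 + 2*(-5) = 54
U_7 = -2*54 + 2*(-28) + 2*4 = -156

-156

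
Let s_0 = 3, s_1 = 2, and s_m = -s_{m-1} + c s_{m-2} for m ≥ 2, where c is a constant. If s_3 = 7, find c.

s_2 = -2 + 3c
s_3 = 2 - c
So 2 - c = 7, giving c = -5.

-5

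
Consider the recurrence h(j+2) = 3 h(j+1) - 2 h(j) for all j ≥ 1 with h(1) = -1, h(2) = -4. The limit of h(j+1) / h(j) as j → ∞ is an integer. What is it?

2

The characteristic equation is r^2 - 3r + 2 = 0, which factors as (r - 2)(r - 1) = 0.
So the roots are 2 and 1. Since |2| > |1| and the coefficient of 2^j is non-zero, the ratio tends to 2.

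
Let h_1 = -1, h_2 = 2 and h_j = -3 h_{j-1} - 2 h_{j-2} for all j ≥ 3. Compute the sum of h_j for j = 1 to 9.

h_3 = -3*2 - 2*(-1) = -4
h_4 = -3*(-4) - 2*2 = 8
h_5 = -3*8 - 2*(-4) = -16
h_6 = -3*(-16) - 2*8 = 32
h_7 = -3*32 - 2*(-16) = -64
h_8 = -3*(-64) - 2*32 = 128
h_9 = -3*128 - 2*(-64) = -256
Sum = (-1) + 2 + (-4) + 8 + (-16) + 32 + (-64) + 128 + (-256) = -171

-171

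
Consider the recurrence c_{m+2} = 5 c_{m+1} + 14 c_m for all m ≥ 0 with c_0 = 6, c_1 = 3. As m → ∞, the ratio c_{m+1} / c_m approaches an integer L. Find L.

The characteristic equation is r^2 - 5r - 14 = 0, which factors as (r - 7)(r + 2) = 0.
So the roots are 7 and -2. Since |7| > |-2| and the coefficient of 7^m is non-zero, the ratio tends to 7.

7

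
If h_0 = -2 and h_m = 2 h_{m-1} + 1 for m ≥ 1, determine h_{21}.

The fixed point is 1/(1 - 2) = -1, so h_m + 1 = 2(h_{m-1} + 1).
Hence h_m = -1·2^m - 1.
h_{21} = -1·2^{21} - 1 = -1·2097152 - 1 = -2097153.

-2097153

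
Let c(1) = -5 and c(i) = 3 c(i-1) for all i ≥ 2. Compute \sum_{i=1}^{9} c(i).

-49205

c(2) = 3·(-5) = -15
c(3) = 3·(-15) = -45
c(4) = 3·(-45) = -135
c(5) = 3·(-135) = -405
c(6) = 3·(-405) = -1215
c(7) = 3·(-1215) = -3645
c(8) = 3·(-3645) = -10935
c(9) = 3·(-10935) = -32805
Sum = (-5) + (-15) + (-45) + (-135) + (-405) + (-1215) + (-3645) + (-10935) + (-32805) = -49205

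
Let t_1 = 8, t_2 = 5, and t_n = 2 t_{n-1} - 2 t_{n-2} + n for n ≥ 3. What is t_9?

91

t_3 = 2·5 - 2·8 + 3 = -3
t_4 = 2·(-3) - 2·5 + 4 = -12
t_5 = 2·(-12) - 2·(-3) + 5 = -13
t_6 = 2·(-13) - 2·(-12) + 6 = 4
t_7 = 2·4 - 2·(-13) + 7 = 41
t_8 = 2·41 - 2·4 + 8 = 82
t_9 = 2·82 - 2·41 + 9 = 91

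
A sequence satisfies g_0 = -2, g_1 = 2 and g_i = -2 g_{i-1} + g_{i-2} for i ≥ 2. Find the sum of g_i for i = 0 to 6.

g_2 = -2*2 + (-2) = -6
g_3 = -2*(-6) + 2 = 14
g_4 = -2*14 + (-6) = -34
g_5 = -2*(-34) + 14 = 82
g_6 = -2*82 + (-34) = -198
Sum = (-2) + 2 + (-6) + 14 + (-34) + 82 + (-198) = -142

-142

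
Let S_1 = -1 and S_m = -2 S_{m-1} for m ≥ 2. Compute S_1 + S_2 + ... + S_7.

S_2 = -2·(-1) = 2
S_3 = -2·2 = -4
S_4 = -2·(-4) = 8
S_5 = -2·8 = -16
S_6 = -2·(-16) = 32
S_7 = -2·32 = -64
Sum = (-1) + 2 + (-4) + 8 + (-16) + 32 + (-64) = -43

-43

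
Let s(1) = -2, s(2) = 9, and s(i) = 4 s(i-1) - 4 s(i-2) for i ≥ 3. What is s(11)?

64512

s(3) = 4*9 - 4*(-2) = 44
s(4) = 4*44 - 4*9 = 140
s(5) = 4*140 - 4*44 = 384
s(6) = 4*384 - 4*140 = 976
s(7) = 4*976 - 4*384 = 2368
s(8) = 4*2368 - 4*976 = 5568
s(9) = 4*5568 - 4*2368 = 12800
s(10) = 4*12800 - 4*5568 = 28928
s(11) = 4*28928 - 4*12800 = 64512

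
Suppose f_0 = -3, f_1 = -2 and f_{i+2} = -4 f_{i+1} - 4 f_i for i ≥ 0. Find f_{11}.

f_2 = -4·(-2) - 4·(-3) = 20
f_3 = -4·20 - 4·(-2) = -72
f_4 = -4·(-72) - 4·20 = 208
f_5 = -4·208 - 4·(-72) = -544
f_6 = -4·(-544) - 4·208 = 1344
f_7 = -4·1344 - 4·(-544) = -3200
f_8 = -4·(-3200) - 4·1344 = 7424
f_9 = -4·7424 - 4·(-3200) = -16896
f_{10} = -4·(-16896) - 4·7424 = 37888
f_{11} = -4·37888 - 4·(-16896) = -83968

-83968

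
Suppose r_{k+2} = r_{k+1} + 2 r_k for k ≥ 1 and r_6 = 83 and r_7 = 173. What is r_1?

5

Rearranging, r_{k-2} = (r_k - r_{k-1}) / 2.
r_5 = (173 - 83) / 2 = 90/2 = 45
r_4 = (83 - 45) / 2 = 38/2 = 19
r_3 = (45 - 19) / 2 = 26/2 = 13
r_2 = (19 - 13) / 2 = 6/2 = 3
r_1 = (13 - 3) / 2 = 10/2 = 5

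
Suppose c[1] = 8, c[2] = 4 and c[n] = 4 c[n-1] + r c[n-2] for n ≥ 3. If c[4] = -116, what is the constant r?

-5

c[3] = 16 + 8r
c[4] = 64 + 36r
So 64 + 36r = -116, giving r = -5.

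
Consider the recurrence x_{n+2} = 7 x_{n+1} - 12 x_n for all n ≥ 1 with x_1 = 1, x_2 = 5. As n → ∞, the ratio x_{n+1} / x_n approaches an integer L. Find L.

The characteristic equation is r^2 - 7r + 12 = 0, which factors as (r - 4)(r - 3) = 0.
So the roots are 4 and 3. Since |4| > |3| and the coefficient of 4^n is non-zero, the ratio tends to 4.

4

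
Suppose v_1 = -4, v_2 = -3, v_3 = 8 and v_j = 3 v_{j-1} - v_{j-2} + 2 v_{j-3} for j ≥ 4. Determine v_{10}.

9015

v_4 = 3·8 - (-3) + 2·(-4) = 19
v_5 = 3·19 - 8 + 2·(-3) = 43
v_6 = 3·43 - 19 + 2·8 = 126
v_7 = 3·126 - 43 + 2·19 = 373
v_8 = 3·373 - 126 + 2·43 = 1079
v_9 = 3·1079 - 373 + 2·126 = 3116
v_{10} = 3·3116 - 1079 + 2·373 = 9015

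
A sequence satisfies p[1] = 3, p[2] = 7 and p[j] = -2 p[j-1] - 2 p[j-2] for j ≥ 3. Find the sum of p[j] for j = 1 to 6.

-24

p[3] = -2·7 - 2·3 = -20
p[4] = -2·(-20) - 2·7 = 26
p[5] = -2·26 - 2·(-20) = -12
p[6] = -2·(-12) - 2·26 = -28
Sum = 3 + 7 + (-20) + 26 + (-12) + (-28) = -24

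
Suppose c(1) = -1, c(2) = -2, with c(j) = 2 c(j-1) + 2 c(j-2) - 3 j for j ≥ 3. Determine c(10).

-21844

c(3) = 2*(-2) + 2*(-1) - 9 = -15
c(4) = 2*(-15) + 2*(-2) - 12 = -46
c(5) = 2*(-46) + 2*(-15) - 15 = -137
c(6) = 2*(-137) + 2*(-46) - 18 = -384
c(7) = 2*(-384) + 2*(-137) - 21 = -1063
c(8) = 2*(-1063) + 2*(-384) - 24 = -2918
c(9) = 2*(-2918) + 2*(-1063) - 27 = -7989
c(10) = 2*(-7989) + 2*(-2918) - 30 = -21844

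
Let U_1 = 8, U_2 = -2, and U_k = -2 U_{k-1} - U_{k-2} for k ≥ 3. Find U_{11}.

-52

U_3 = -2*(-2) - 8 = -4
U_4 = -2*(-4) - (-2) = 10
U_5 = -2*10 - (-4) = -16
U_6 = -2*(-16) - 10 = 22
U_7 = -2*22 - (-16) = -28
U_8 = -2*(-28) - 22 = 34
U_9 = -2*34 - (-28) = -40
U_{10} = -2*(-40) - 34 = 46
U_{11} = -2*46 - (-40) = -52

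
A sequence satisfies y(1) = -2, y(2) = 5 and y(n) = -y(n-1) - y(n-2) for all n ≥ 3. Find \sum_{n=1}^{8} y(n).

3

y(3) = -5 - (-2) = -3
y(4) = -(-3) - 5 = -2
y(5) = -(-2) - (-3) = 5
y(6) = -5 - (-2) = -3
y(7) = -(-3) - 5 = -2
y(8) = -(-2) - (-3) = 5
Sum = (-2) + 5 + (-3) + (-2) + 5 + (-3) + (-2) + 5 = 3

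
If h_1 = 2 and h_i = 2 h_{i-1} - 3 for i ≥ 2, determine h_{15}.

The fixed point is -3/(1 - 2) = 3, so h_i - 3 = 2(h_{i-1} - 3).
Hence h_i = -1·2^{i-1} + 3.
h_{15} = -1·2^{14} + 3 = -1·16384 + 3 = -16381.

-16381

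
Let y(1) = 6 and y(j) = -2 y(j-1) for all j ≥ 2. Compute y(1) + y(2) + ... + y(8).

-510

y(2) = -2*6 = -12
y(3) = -2*(-12) = 24
y(4) = -2*24 = -48
y(5) = -2*(-48) = 96
y(6) = -2*96 = -192
y(7) = -2*(-192) = 384
y(8) = -2*384 = -768
Sum = 6 + (-12) + 24 + (-48) + 96 + (-192) + 384 + (-768) = -510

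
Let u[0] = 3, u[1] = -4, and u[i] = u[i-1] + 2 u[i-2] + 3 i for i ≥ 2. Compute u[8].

671

u[2] = (-4) + 2*3 + 6 = 8
u[3] = 8 + 2*(-4) + 9 = 9
u[4] = 9 + 2*8 + 12 = 37
u[5] = 37 + 2*9 + 15 = 70
u[6] = 70 + 2*37 + 18 = 162
u[7] = 162 + 2*70 + 21 = 323
u[8] = 323 + 2*162 + 24 = 671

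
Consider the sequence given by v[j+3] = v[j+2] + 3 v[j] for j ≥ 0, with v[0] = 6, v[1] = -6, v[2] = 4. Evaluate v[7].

v[3] = 4 + 3·6 = 22
v[4] = 22 + 3·(-6) = 4
v[5] = 4 + 3·4 = 16
v[6] = 16 + 3·22 = 82
v[7] = 82 + 3·4 = 94

94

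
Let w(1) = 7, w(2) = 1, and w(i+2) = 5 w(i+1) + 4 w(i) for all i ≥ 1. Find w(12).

191071849

w(3) = 5*1 + 4*7 = 33
w(4) = 5*33 + 4*1 = 169
w(5) = 5*169 + 4*33 = 977
w(6) = 5*977 + 4*169 = 5561
w(7) = 5*5561 + 4*977 = 31713
w(8) = 5*31713 + 4*5561 = 180809
w(9) = 5*180809 + 4*31713 = 1030897
w(10) = 5*1030897 + 4*180809 = 5877721
w(11) = 5*5877721 + 4*1030897 = 33512193
w(12) = 5*33512193 + 4*5877721 = 191071849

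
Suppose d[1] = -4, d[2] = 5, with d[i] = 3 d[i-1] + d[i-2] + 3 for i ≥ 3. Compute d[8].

6053

d[3] = 3*5 + (-4) + 3 = 14
d[4] = 3*14 + 5 + 3 = 50
d[5] = 3*50 + 14 + 3 = 167
d[6] = 3*167 + 50 + 3 = 554
d[7] = 3*554 + 167 + 3 = 1832
d[8] = 3*1832 + 554 + 3 = 6053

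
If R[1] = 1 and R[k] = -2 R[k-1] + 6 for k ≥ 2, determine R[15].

-16382

The fixed point is 6/(1 + 2) = 2, so R[k] - 2 = -2(R[k-1] - 2).
Hence R[k] = -1·(-2)^{k-1} + 2.
R[15] = -1·(-2)^{14} + 2 = -1·16384 + 2 = -16382.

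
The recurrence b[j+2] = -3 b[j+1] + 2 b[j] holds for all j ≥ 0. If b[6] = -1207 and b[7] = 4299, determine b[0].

Rearranging, b[j-2] = (b[j] + 3 b[j-1]) / 2.
b[5] = (4299 + 3*(-1207)) / 2 = 678/2 = 339
b[4] = (-1207 + 3*339) / 2 = -190/2 = -95
b[3] = (339 + 3*(-95)) / 2 = 54/2 = 27
b[2] = (-95 + 3*27) / 2 = -14/2 = -7
b[1] = (27 + 3*(-7)) / 2 = 6/2 = 3
b[0] = (-7 + 3*3) / 2 = 2/2 = 1

1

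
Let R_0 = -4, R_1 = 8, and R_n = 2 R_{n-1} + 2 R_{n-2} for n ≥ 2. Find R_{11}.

92672

R_2 = 2·8 + 2·(-4) = 8
R_3 = 2·8 + 2·8 = 32
R_4 = 2·32 + 2·8 = 80
R_5 = 2·80 + 2·32 = 224
R_6 = 2·224 + 2·80 = 608
R_7 = 2·608 + 2·224 = 1664
R_8 = 2·1664 + 2·608 = 4544
R_9 = 2·4544 + 2·1664 = 12416
R_{10} = 2·12416 + 2·4544 = 33920
R_{11} = 2·33920 + 2·12416 = 92672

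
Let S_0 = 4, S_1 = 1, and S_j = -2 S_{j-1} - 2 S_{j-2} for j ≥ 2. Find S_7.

-72

S_2 = -2*1 - 2*4 = -10
S_3 = -2*(-10) - 2*1 = 18
S_4 = -2*18 - 2*(-10) = -16
S_5 = -2*(-16) - 2*18 = -4
S_6 = -2*(-4) - 2*(-16) = 40
S_7 = -2*40 - 2*(-4) = -72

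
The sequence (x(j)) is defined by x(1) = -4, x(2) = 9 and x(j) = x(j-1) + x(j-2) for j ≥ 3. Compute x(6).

33

x(3) = 9 + (-4) = 5
x(4) = 5 + 9 = 14
x(5) = 14 + 5 = 19
x(6) = 19 + 14 = 33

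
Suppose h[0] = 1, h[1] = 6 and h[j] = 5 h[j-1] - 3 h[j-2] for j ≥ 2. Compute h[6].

h[2] = 5*6 - 3*1 = 27
h[3] = 5*27 - 3*6 = 117
h[4] = 5*117 - 3*27 = 504
h[5] = 5*504 - 3*117 = 2169
h[6] = 5*2169 - 3*504 = 9333

9333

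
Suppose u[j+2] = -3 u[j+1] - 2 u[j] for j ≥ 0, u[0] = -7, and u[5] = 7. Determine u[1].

Let u[1] = x.
u[2] = 14 - 3x
u[3] = -42 + 7x
u[4] = 98 - 15x
u[5] = -210 + 31x
So -210 + 31x = 7, giving x = 7.

7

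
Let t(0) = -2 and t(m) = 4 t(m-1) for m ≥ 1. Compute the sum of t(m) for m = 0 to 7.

t(1) = 4*(-2) = -8
t(2) = 4*(-8) = -32
t(3) = 4*(-32) = -128
t(4) = 4*(-128) = -512
t(5) = 4*(-512) = -2048
t(6) = 4*(-2048) = -8192
t(7) = 4*(-8192) = -32768
Sum = (-2) + (-8) + (-32) + (-128) + (-512) + (-2048) + (-8192) + (-32768) = -43690

-43690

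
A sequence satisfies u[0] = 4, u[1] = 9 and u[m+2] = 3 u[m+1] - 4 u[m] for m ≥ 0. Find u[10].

4283

u[2] = 3*9 - 4*4 = 11
u[3] = 3*11 - 4*9 = -3
u[4] = 3*(-3) - 4*11 = -53
u[5] = 3*(-53) - 4*(-3) = -147
u[6] = 3*(-147) - 4*(-53) = -229
u[7] = 3*(-229) - 4*(-147) = -99
u[8] = 3*(-99) - 4*(-229) = 619
u[9] = 3*619 - 4*(-99) = 2253
u[10] = 3*2253 - 4*619 = 4283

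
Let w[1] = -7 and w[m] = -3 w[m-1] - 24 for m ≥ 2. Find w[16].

The fixed point is -24/(1 + 3) = -6, so w[m] + 6 = -3(w[m-1] + 6).
Hence w[m] = -1·(-3)^{m-1} - 6.
w[16] = -1·(-3)^{15} - 6 = -1·-14348907 - 6 = 14348901.

14348901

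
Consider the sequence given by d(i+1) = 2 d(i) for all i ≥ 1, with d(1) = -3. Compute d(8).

-384

d(2) = 2(-3) = -6
d(3) = 2(-6) = -12
d(4) = 2(-12) = -24
d(5) = 2(-24) = -48
d(6) = 2(-48) = -96
d(7) = 2(-96) = -192
d(8) = 2(-192) = -384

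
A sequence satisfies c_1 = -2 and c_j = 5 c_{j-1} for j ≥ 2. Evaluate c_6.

c_2 = 5(-2) = -10
c_3 = 5(-10) = -50
c_4 = 5(-50) = -250
c_5 = 5(-250) = -1250
c_6 = 5(-1250) = -6250

-6250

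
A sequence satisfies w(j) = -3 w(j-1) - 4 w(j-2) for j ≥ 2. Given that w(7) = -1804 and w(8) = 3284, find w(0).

Rearranging, w(j-2) = (w(j) + 3 w(j-1)) / -4.
w(6) = (3284 + 3*(-1804)) / -4 = -2128/-4 = 532
w(5) = (-1804 + 3*532) / -4 = -208/-4 = 52
w(4) = (532 + 3*52) / -4 = 688/-4 = -172
w(3) = (52 + 3*(-172)) / -4 = -464/-4 = 116
w(2) = (-172 + 3*116) / -4 = 176/-4 = -44
w(1) = (116 + 3*(-44)) / -4 = -16/-4 = 4
w(0) = (-44 + 3*4) / -4 = -32/-4 = 8

8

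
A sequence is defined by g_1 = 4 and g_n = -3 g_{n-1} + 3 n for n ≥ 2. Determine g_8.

-5871

g_2 = -3(4) + 6 = -6
g_3 = -3(-6) + 9 = 27
g_4 = -3(27) + 12 = -69
g_5 = -3(-69) + 15 = 222
g_6 = -3(222) + 18 = -648
g_7 = -3(-648) + 21 = 1965
g_8 = -3(1965) + 24 = -5871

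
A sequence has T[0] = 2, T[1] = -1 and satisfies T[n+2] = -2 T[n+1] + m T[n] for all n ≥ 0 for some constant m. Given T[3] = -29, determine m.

T[2] = 2 + 2m
T[3] = -4 - 5m
So -4 - 5m = -29, giving m = 5.

5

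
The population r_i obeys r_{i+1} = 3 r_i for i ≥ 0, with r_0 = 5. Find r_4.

405

r_1 = 3*5 = 15
r_2 = 3*15 = 45
r_3 = 3*45 = 135
r_4 = 3*135 = 405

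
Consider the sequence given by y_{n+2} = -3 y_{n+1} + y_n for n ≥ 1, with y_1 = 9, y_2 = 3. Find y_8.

327

y_3 = -3*3 + 9 = 0
y_4 = -3*0 + 3 = 3
y_5 = -3*3 + 0 = -9
y_6 = -3*(-9) + 3 = 30
y_7 = -3*30 + (-9) = -99
y_8 = -3*(-99) + 30 = 327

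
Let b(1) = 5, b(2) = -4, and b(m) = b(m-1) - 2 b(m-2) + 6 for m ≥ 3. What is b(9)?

b(3) = (-4) - 2*5 + 6 = -8
b(4) = (-8) - 2*(-4) + 6 = 6
b(5) = 6 - 2*(-8) + 6 = 28
b(6) = 28 - 2*6 + 6 = 22
b(7) = 22 - 2*28 + 6 = -28
b(8) = (-28) - 2*22 + 6 = -66
b(9) = (-66) - 2*(-28) + 6 = -4

-4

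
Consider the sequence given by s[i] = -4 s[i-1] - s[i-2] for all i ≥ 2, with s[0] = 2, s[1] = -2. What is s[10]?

221542

s[2] = -4·(-2) - 2 = 6
s[3] = -4·6 - (-2) = -22
s[4] = -4·(-22) - 6 = 82
s[5] = -4·82 - (-22) = -306
s[6] = -4·(-306) - 82 = 1142
s[7] = -4·1142 - (-306) = -4262
s[8] = -4·(-4262) - 1142 = 15906
s[9] = -4·15906 - (-4262) = -59362
s[10] = -4·(-59362) - 15906 = 221542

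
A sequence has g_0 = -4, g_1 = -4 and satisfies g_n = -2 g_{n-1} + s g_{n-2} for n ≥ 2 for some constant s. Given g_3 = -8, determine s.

g_2 = 8 - 4s
g_3 = -16 + 4s
So -16 + 4s = -8, giving s = 2.

2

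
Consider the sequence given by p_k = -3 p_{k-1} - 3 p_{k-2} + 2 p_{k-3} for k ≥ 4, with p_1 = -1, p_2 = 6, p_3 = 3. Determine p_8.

p_4 = -3(3) - 3(6) + 2(-1) = -29
p_5 = -3(-29) - 3(3) + 2(6) = 90
p_6 = -3(90) - 3(-29) + 2(3) = -177
p_7 = -3(-177) - 3(90) + 2(-29) = 203
p_8 = -3(203) - 3(-177) + 2(90) = 102

102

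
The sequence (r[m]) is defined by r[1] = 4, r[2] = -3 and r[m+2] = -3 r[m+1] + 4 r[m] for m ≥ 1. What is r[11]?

r[3] = -3*(-3) + 4*4 = 25
r[4] = -3*25 + 4*(-3) = -87
r[5] = -3*(-87) + 4*25 = 361
r[6] = -3*361 + 4*(-87) = -1431
r[7] = -3*(-1431) + 4*361 = 5737
r[8] = -3*5737 + 4*(-1431) = -22935
r[9] = -3*(-22935) + 4*5737 = 91753
r[10] = -3*91753 + 4*(-22935) = -366999
r[11] = -3*(-366999) + 4*91753 = 1468009

1468009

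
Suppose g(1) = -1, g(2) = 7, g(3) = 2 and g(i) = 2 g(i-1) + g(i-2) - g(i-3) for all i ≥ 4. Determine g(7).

g(4) = 2(2) + 7 - (-1) = 12
g(5) = 2(12) + 2 - 7 = 19
g(6) = 2(19) + 12 - 2 = 48
g(7) = 2(48) + 19 - 12 = 103

103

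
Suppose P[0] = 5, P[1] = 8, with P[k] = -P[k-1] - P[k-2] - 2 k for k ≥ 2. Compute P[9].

P[2] = -8 - 5 - 4 = -17
P[3] = -(-17) - 8 - 6 = 3
P[4] = -3 - (-17) - 8 = 6
P[5] = -6 - 3 - 10 = -19
P[6] = -(-19) - 6 - 12 = 1
P[7] = -1 - (-19) - 14 = 4
P[8] = -4 - 1 - 16 = -21
P[9] = -(-21) - 4 - 18 = -1

-1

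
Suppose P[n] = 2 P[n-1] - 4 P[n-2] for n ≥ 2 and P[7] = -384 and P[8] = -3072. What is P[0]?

Rearranging, P[n-2] = (P[n] - 2 P[n-1]) / -4.
P[6] = (-3072 - 2·(-384)) / -4 = -2304/-4 = 576
P[5] = (-384 - 2·576) / -4 = -1536/-4 = 384
P[4] = (576 - 2·384) / -4 = -192/-4 = 48
P[3] = (384 - 2·48) / -4 = 288/-4 = -72
P[2] = (48 - 2·(-72)) / -4 = 192/-4 = -48
P[1] = (-72 - 2·(-48)) / -4 = 24/-4 = -6
P[0] = (-48 - 2·(-6)) / -4 = -36/-4 = 9

9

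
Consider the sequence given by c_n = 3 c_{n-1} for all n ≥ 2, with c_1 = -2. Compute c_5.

-162

c_2 = 3*(-2) = -6
c_3 = 3*(-6) = -18
c_4 = 3*(-18) = -54
c_5 = 3*(-54) = -162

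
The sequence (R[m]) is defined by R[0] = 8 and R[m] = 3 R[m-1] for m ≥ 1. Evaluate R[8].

R[1] = 3*8 = 24
R[2] = 3*24 = 72
R[3] = 3*72 = 216
R[4] = 3*216 = 648
R[5] = 3*648 = 1944
R[6] = 3*1944 = 5832
R[7] = 3*5832 = 17496
R[8] = 3*17496 = 52488

52488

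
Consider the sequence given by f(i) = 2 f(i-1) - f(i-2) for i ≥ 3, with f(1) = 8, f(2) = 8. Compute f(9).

f(3) = 2·8 - 8 = 8
f(4) = 2·8 - 8 = 8
f(5) = 2·8 - 8 = 8
f(6) = 2·8 - 8 = 8
f(7) = 2·8 - 8 = 8
f(8) = 2·8 - 8 = 8
f(9) = 2·8 - 8 = 8

8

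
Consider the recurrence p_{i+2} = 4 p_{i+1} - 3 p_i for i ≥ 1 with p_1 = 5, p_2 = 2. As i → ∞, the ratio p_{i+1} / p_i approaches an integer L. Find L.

3

The characteristic equation is r^2 - 4r + 3 = 0, which factors as (r - 3)(r - 1) = 0.
So the roots are 3 and 1. Since |3| > |1| and the coefficient of 3^i is non-zero, the ratio tends to 3.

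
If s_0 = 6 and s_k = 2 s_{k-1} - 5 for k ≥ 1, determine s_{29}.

The fixed point is -5/(1 - 2) = 5, so s_k - 5 = 2(s_{k-1} - 5).
Hence s_k = 1·2^k + 5.
s_{29} = 1·2^{29} + 5 = 1·536870912 + 5 = 536870917.

536870917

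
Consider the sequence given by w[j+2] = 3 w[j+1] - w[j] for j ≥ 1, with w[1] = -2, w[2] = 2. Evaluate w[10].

w[3] = 3·2 - (-2) = 8
w[4] = 3·8 - 2 = 22
w[5] = 3·22 - 8 = 58
w[6] = 3·58 - 22 = 152
w[7] = 3·152 - 58 = 398
w[8] = 3·398 - 152 = 1042
w[9] = 3·1042 - 398 = 2728
w[10] = 3·2728 - 1042 = 7142

7142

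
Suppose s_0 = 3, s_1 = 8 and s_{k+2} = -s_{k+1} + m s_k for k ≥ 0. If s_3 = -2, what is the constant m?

s_2 = -8 + 3m
s_3 = 8 + 5m
So 8 + 5m = -2, giving m = -2.

-2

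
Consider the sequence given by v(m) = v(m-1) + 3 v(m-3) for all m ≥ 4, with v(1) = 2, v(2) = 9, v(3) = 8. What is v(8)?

v(4) = 8 + 3(2) = 14
v(5) = 14 + 3(9) = 41
v(6) = 41 + 3(8) = 65
v(7) = 65 + 3(14) = 107
v(8) = 107 + 3(41) = 230

230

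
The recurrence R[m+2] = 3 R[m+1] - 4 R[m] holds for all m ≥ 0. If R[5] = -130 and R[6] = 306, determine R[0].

9

Rearranging, R[m-2] = (R[m] - 3 R[m-1]) / -4.
R[4] = (306 - 3*(-130)) / -4 = 696/-4 = -174
R[3] = (-130 - 3*(-174)) / -4 = 392/-4 = -98
R[2] = (-174 - 3*(-98)) / -4 = 120/-4 = -30
R[1] = (-98 - 3*(-30)) / -4 = -8/-4 = 2
R[0] = (-30 - 3*2) / -4 = -36/-4 = 9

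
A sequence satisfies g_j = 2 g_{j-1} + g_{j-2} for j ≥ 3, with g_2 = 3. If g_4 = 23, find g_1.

Let g_1 = v.
g_3 = 6 + v
g_4 = 15 + 2v
So 15 + 2v = 23, giving v = 4.

4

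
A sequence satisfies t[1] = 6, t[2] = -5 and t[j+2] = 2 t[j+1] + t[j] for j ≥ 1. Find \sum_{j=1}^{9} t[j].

t[3] = 2·(-5) + 6 = -4
t[4] = 2·(-4) + (-5) = -13
t[5] = 2·(-13) + (-4) = -30
t[6] = 2·(-30) + (-13) = -73
t[7] = 2·(-73) + (-30) = -176
t[8] = 2·(-176) + (-73) = -425
t[9] = 2·(-425) + (-176) = -1026
Sum = 6 + (-5) + (-4) + (-13) + (-30) + (-73) + (-176) + (-425) + (-1026) = -1746

-1746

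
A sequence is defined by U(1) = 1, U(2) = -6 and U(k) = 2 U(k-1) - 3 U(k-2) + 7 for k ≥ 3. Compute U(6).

78

U(3) = 2*(-6) - 3*1 + 7 = -8
U(4) = 2*(-8) - 3*(-6) + 7 = 9
U(5) = 2*9 - 3*(-8) + 7 = 49
U(6) = 2*49 - 3*9 + 7 = 78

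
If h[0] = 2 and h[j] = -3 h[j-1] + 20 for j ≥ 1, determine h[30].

The fixed point is 20/(1 + 3) = 5, so h[j] - 5 = -3(h[j-1] - 5).
Hence h[j] = -3·(-3)^j + 5.
h[30] = -3·(-3)^{30} + 5 = -3·205891132094649 + 5 = -617673396283942.

-617673396283942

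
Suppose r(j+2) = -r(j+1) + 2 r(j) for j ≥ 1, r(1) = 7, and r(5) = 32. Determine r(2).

2

Let r(2) = w.
r(3) = 14 - w
r(4) = -14 + 3w
r(5) = 42 - 5w
So 42 - 5w = 32, giving w = 2.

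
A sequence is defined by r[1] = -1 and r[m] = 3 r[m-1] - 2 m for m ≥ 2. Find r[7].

-2543

r[2] = 3(-1) - 4 = -7
r[3] = 3(-7) - 6 = -27
r[4] = 3(-27) - 8 = -89
r[5] = 3(-89) - 10 = -277
r[6] = 3(-277) - 12 = -843
r[7] = 3(-843) - 14 = -2543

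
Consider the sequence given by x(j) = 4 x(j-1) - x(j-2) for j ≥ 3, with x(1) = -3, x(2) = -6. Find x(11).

x(3) = 4*(-6) - (-3) = -21
x(4) = 4*(-21) - (-6) = -78
x(5) = 4*(-78) - (-21) = -291
x(6) = 4*(-291) - (-78) = -1086
x(7) = 4*(-1086) - (-291) = -4053
x(8) = 4*(-4053) - (-1086) = -15126
x(9) = 4*(-15126) - (-4053) = -56451
x(10) = 4*(-56451) - (-15126) = -210678
x(11) = 4*(-210678) - (-56451) = -786261

-786261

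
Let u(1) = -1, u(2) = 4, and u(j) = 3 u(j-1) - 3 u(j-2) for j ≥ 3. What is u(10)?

u(3) = 3(4) - 3(-1) = 15
u(4) = 3(15) - 3(4) = 33
u(5) = 3(33) - 3(15) = 54
u(6) = 3(54) - 3(33) = 63
u(7) = 3(63) - 3(54) = 27
u(8) = 3(27) - 3(63) = -108
u(9) = 3(-108) - 3(27) = -405
u(10) = 3(-405) - 3(-108) = -891

-891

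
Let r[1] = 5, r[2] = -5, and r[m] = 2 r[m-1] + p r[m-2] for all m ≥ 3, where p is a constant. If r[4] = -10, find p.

2

r[3] = -10 + 5p
r[4] = -20 + 5p
So -20 + 5p = -10, giving p = 2.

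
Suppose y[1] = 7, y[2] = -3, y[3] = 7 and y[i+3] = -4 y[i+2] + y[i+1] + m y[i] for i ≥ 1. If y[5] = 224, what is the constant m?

-3

y[4] = -31 + 7m
y[5] = 131 - 31m
So 131 - 31m = 224, giving m = -3.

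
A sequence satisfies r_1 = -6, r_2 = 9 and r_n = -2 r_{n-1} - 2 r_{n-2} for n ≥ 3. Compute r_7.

r_3 = -2(9) - 2(-6) = -6
r_4 = -2(-6) - 2(9) = -6
r_5 = -2(-6) - 2(-6) = 24
r_6 = -2(24) - 2(-6) = -36
r_7 = -2(-36) - 2(24) = 24

24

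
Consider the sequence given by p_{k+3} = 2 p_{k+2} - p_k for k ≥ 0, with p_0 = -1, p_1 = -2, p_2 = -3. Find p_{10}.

-144

p_3 = 2·(-3) - (-1) = -5
p_4 = 2·(-5) - (-2) = -8
p_5 = 2·(-8) - (-3) = -13
p_6 = 2·(-13) - (-5) = -21
p_7 = 2·(-21) - (-8) = -34
p_8 = 2·(-34) - (-13) = -55
p_9 = 2·(-55) - (-21) = -89
p_{10} = 2·(-89) - (-34) = -144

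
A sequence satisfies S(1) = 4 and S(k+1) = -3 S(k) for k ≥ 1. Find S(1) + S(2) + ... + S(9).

S(2) = -3(4) = -12
S(3) = -3(-12) = 36
S(4) = -3(36) = -108
S(5) = -3(-108) = 324
S(6) = -3(324) = -972
S(7) = -3(-972) = 2916
S(8) = -3(2916) = -8748
S(9) = -3(-8748) = 26244
Sum = 4 + (-12) + 36 + (-108) + 324 + (-972) + 2916 + (-8748) + 26244 = 19684

19684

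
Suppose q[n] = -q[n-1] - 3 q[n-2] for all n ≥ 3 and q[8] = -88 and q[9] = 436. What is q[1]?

-4

Rearranging, q[n-2] = (q[n] + q[n-1]) / -3.
q[7] = (436 + (-88)) / -3 = 348/-3 = -116
q[6] = (-88 + (-116)) / -3 = -204/-3 = 68
q[5] = (-116 + 68) / -3 = -48/-3 = 16
q[4] = (68 + 16) / -3 = 84/-3 = -28
q[3] = (16 + (-28)) / -3 = -12/-3 = 4
q[2] = (-28 + 4) / -3 = -24/-3 = 8
q[1] = (4 + 8) / -3 = 12/-3 = -4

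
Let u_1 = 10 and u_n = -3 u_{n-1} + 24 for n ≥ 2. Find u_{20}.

-4649045862

The fixed point is 24/(1 + 3) = 6, so u_n - 6 = -3(u_{n-1} - 6).
Hence u_n = 4·(-3)^{n-1} + 6.
u_{20} = 4·(-3)^{19} + 6 = 4·-1162261467 + 6 = -4649045862.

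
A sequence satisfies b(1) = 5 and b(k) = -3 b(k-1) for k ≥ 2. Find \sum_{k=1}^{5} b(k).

b(2) = -3·5 = -15
b(3) = -3·(-15) = 45
b(4) = -3·45 = -135
b(5) = -3·(-135) = 405
Sum = 5 + (-15) + 45 + (-135) + 405 = 305

305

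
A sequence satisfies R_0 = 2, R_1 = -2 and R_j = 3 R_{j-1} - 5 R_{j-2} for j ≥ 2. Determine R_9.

R_2 = 3*(-2) - 5*2 = -16
R_3 = 3*(-16) - 5*(-2) = -38
R_4 = 3*(-38) - 5*(-16) = -34
R_5 = 3*(-34) - 5*(-38) = 88
R_6 = 3*88 - 5*(-34) = 434
R_7 = 3*434 - 5*88 = 862
R_8 = 3*862 - 5*434 = 416
R_9 = 3*416 - 5*862 = -3062

-3062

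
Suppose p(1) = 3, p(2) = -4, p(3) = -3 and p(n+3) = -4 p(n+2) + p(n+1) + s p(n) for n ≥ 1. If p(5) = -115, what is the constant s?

5

p(4) = 8 + 3s
p(5) = -35 - 16s
So -35 - 16s = -115, giving s = 5.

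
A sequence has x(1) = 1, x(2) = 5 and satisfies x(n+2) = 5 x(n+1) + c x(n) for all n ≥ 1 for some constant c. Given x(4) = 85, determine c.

-4

x(3) = 25 + c
x(4) = 125 + 10c
So 125 + 10c = 85, giving c = -4.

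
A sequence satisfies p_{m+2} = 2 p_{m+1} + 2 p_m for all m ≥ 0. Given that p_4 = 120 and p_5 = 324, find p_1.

3

Rearranging, p_{m-2} = (p_m - 2 p_{m-1}) / 2.
p_3 = (324 - 2(120)) / 2 = 84/2 = 42
p_2 = (120 - 2(42)) / 2 = 36/2 = 18
p_1 = (42 - 2(18)) / 2 = 6/2 = 3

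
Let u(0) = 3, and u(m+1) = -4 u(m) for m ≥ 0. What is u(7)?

u(1) = -4·3 = -12
u(2) = -4·(-12) = 48
u(3) = -4·48 = -192
u(4) = -4·(-192) = 768
u(5) = -4·768 = -3072
u(6) = -4·(-3072) = 12288
u(7) = -4·12288 = -49152

-49152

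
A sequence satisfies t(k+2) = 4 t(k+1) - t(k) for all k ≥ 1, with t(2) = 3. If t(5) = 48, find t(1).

8

Let t(1) = x.
t(3) = 12 - x
t(4) = 45 - 4x
t(5) = 168 - 15x
So 168 - 15x = 48, giving x = 8.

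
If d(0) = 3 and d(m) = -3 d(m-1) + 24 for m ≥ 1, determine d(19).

The fixed point is 24/(1 + 3) = 6, so d(m) - 6 = -3(d(m-1) - 6).
Hence d(m) = -3·(-3)^m + 6.
d(19) = -3·(-3)^{19} + 6 = -3·-1162261467 + 6 = 3486784407.

3486784407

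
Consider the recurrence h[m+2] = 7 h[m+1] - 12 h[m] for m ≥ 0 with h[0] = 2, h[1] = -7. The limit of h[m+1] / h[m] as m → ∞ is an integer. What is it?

4

The characteristic equation is r^2 - 7r + 12 = 0, which factors as (r - 4)(r - 3) = 0.
So the roots are 4 and 3. Since |4| > |3| and the coefficient of 4^m is non-zero, the ratio tends to 4.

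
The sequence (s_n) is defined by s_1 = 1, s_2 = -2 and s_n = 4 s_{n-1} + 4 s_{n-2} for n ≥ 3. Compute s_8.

-12672

s_3 = 4(-2) + 4(1) = -4
s_4 = 4(-4) + 4(-2) = -24
s_5 = 4(-24) + 4(-4) = -112
s_6 = 4(-112) + 4(-24) = -544
s_7 = 4(-544) + 4(-112) = -2624
s_8 = 4(-2624) + 4(-544) = -12672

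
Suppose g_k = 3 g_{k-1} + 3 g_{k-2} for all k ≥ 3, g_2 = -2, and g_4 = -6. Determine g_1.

Let g_1 = y.
g_3 = -6 + 3y
g_4 = -24 + 9y
So -24 + 9y = -6, giving y = 2.

2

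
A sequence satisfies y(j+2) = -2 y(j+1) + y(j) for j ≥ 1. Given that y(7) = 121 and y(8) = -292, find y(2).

Rearranging, y(j-2) = y(j) + 2 y(j-1).
y(6) = -292 + 2(121) = -50
y(5) = 121 + 2(-50) = 21
y(4) = -50 + 2(21) = -8
y(3) = 21 + 2(-8) = 5
y(2) = -8 + 2(5) = 2

2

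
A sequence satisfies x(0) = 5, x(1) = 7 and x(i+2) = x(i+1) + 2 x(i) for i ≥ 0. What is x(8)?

1025

x(2) = 7 + 2(5) = 17
x(3) = 17 + 2(7) = 31
x(4) = 31 + 2(17) = 65
x(5) = 65 + 2(31) = 127
x(6) = 127 + 2(65) = 257
x(7) = 257 + 2(127) = 511
x(8) = 511 + 2(257) = 1025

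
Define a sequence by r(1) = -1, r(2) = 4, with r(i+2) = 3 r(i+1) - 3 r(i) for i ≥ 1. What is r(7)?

r(3) = 3*4 - 3*(-1) = 15
r(4) = 3*15 - 3*4 = 33
r(5) = 3*33 - 3*15 = 54
r(6) = 3*54 - 3*33 = 63
r(7) = 3*63 - 3*54 = 27

27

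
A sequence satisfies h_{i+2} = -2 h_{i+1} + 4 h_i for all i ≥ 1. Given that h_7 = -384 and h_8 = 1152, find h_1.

-6

Rearranging, h_{i-2} = (h_i + 2 h_{i-1}) / 4.
h_6 = (1152 + 2(-384)) / 4 = 384/4 = 96
h_5 = (-384 + 2(96)) / 4 = -192/4 = -48
h_4 = (96 + 2(-48)) / 4 = 0/4 = 0
h_3 = (-48 + 2(0)) / 4 = -48/4 = -12
h_2 = (0 + 2(-12)) / 4 = -24/4 = -6
h_1 = (-12 + 2(-6)) / 4 = -24/4 = -6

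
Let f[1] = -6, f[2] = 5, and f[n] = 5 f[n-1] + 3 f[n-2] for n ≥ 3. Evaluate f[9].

f[3] = 5(5) + 3(-6) = 7
f[4] = 5(7) + 3(5) = 50
f[5] = 5(50) + 3(7) = 271
f[6] = 5(271) + 3(50) = 1505
f[7] = 5(1505) + 3(271) = 8338
f[8] = 5(8338) + 3(1505) = 46205
f[9] = 5(46205) + 3(8338) = 256039

256039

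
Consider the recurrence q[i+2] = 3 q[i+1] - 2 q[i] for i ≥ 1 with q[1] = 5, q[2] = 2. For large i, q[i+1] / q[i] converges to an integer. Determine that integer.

2

The characteristic equation is r^2 - 3r + 2 = 0, which factors as (r - 2)(r - 1) = 0.
So the roots are 2 and 1. Since |2| > |1| and the coefficient of 2^i is non-zero, the ratio tends to 2.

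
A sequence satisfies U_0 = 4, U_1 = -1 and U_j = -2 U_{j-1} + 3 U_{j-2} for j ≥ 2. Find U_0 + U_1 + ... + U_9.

-18425

U_2 = -2*(-1) + 3*4 = 14
U_3 = -2*14 + 3*(-1) = -31
U_4 = -2*(-31) + 3*14 = 104
U_5 = -2*104 + 3*(-31) = -301
U_6 = -2*(-301) + 3*104 = 914
U_7 = -2*914 + 3*(-301) = -2731
U_8 = -2*(-2731) + 3*914 = 8204
U_9 = -2*8204 + 3*(-2731) = -24601
Sum = 4 + (-1) + 14 + (-31) + 104 + (-301) + 914 + (-2731) + 8204 + (-24601) = -18425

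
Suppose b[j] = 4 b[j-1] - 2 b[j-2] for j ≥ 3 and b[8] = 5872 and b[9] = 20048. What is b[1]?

Rearranging, b[j-2] = (b[j] - 4 b[j-1]) / -2.
b[7] = (20048 - 4·5872) / -2 = -3440/-2 = 1720
b[6] = (5872 - 4·1720) / -2 = -1008/-2 = 504
b[5] = (1720 - 4·504) / -2 = -296/-2 = 148
b[4] = (504 - 4·148) / -2 = -88/-2 = 44
b[3] = (148 - 4·44) / -2 = -28/-2 = 14
b[2] = (44 - 4·14) / -2 = -12/-2 = 6
b[1] = (14 - 4·6) / -2 = -10/-2 = 5

5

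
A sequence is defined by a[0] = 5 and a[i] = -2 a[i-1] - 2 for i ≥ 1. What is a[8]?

a[1] = -2·5 - 2 = -12
a[2] = -2·(-12) - 2 = 22
a[3] = -2·22 - 2 = -46
a[4] = -2·(-46) - 2 = 90
a[5] = -2·90 - 2 = -182
a[6] = -2·(-182) - 2 = 362
a[7] = -2·362 - 2 = -726
a[8] = -2·(-726) - 2 = 1450

1450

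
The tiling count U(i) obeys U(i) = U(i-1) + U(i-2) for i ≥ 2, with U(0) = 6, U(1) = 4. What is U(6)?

U(2) = 4 + 6 = 10
U(3) = 10 + 4 = 14
U(4) = 14 + 10 = 24
U(5) = 24 + 14 = 38
U(6) = 38 + 24 = 62

62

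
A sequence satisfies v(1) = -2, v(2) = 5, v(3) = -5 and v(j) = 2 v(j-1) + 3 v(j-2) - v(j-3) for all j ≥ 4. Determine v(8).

54

v(4) = 2(-5) + 3(5) - (-2) = 7
v(5) = 2(7) + 3(-5) - 5 = -6
v(6) = 2(-6) + 3(7) - (-5) = 14
v(7) = 2(14) + 3(-6) - 7 = 3
v(8) = 2(3) + 3(14) - (-6) = 54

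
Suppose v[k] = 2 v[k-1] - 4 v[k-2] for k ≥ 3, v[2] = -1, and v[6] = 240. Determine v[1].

7

Let v[1] = y.
v[3] = -2 - 4y
v[4] = -8y
v[5] = 8
v[6] = 16 + 32y
So 16 + 32y = 240, giving y = 7.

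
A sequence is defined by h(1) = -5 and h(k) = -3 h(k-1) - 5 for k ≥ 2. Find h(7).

h(2) = -3·(-5) - 5 = 10
h(3) = -3·10 - 5 = -35
h(4) = -3·(-35) - 5 = 100
h(5) = -3·100 - 5 = -305
h(6) = -3·(-305) - 5 = 910
h(7) = -3·910 - 5 = -2735

-2735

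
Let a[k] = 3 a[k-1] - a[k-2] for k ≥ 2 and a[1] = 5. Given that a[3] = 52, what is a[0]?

Let a[0] = y.
a[2] = 15 - y
a[3] = 40 - 3y
So 40 - 3y = 52, giving y = -4.

-4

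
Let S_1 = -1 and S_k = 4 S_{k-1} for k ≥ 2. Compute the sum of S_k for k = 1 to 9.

-87381

S_2 = 4(-1) = -4
S_3 = 4(-4) = -16
S_4 = 4(-16) = -64
S_5 = 4(-64) = -256
S_6 = 4(-256) = -1024
S_7 = 4(-1024) = -4096
S_8 = 4(-4096) = -16384
S_9 = 4(-16384) = -65536
Sum = (-1) + (-4) + (-16) + (-64) + (-256) + (-1024) + (-4096) + (-16384) + (-65536) = -87381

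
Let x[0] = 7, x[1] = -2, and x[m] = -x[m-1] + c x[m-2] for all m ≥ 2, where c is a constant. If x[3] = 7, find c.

-1

x[2] = 2 + 7c
x[3] = -2 - 9c
So -2 - 9c = 7, giving c = -1.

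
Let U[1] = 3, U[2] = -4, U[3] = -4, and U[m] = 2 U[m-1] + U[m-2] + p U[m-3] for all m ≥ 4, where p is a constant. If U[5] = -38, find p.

U[4] = -12 + 3p
U[5] = -28 + 2p
So -28 + 2p = -38, giving p = -5.

-5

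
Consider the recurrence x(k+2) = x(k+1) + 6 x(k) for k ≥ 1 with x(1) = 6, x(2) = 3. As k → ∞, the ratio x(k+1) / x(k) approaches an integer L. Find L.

The characteristic equation is r^2 - r - 6 = 0, which factors as (r - 3)(r + 2) = 0.
So the roots are 3 and -2. Since |3| > |-2| and the coefficient of 3^k is non-zero, the ratio tends to 3.

3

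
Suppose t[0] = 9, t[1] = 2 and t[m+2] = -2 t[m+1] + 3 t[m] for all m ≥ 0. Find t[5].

-418

t[2] = -2*2 + 3*9 = 23
t[3] = -2*23 + 3*2 = -40
t[4] = -2*(-40) + 3*23 = 149
t[5] = -2*149 + 3*(-40) = -418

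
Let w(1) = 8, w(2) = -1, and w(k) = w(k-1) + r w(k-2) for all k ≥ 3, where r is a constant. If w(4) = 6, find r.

w(3) = -1 + 8r
w(4) = -1 + 7r
So -1 + 7r = 6, giving r = 1.

1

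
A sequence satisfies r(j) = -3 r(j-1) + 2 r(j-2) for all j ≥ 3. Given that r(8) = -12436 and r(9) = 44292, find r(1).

9

Rearranging, r(j-2) = (r(j) + 3 r(j-1)) / 2.
r(7) = (44292 + 3·(-12436)) / 2 = 6984/2 = 3492
r(6) = (-12436 + 3·3492) / 2 = -1960/2 = -980
r(5) = (3492 + 3·(-980)) / 2 = 552/2 = 276
r(4) = (-980 + 3·276) / 2 = -152/2 = -76
r(3) = (276 + 3·(-76)) / 2 = 48/2 = 24
r(2) = (-76 + 3·24) / 2 = -4/2 = -2
r(1) = (24 + 3·(-2)) / 2 = 18/2 = 9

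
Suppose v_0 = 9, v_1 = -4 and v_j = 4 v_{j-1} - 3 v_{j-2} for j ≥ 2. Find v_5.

v_2 = 4(-4) - 3(9) = -43
v_3 = 4(-43) - 3(-4) = -160
v_4 = 4(-160) - 3(-43) = -511
v_5 = 4(-511) - 3(-160) = -1564

-1564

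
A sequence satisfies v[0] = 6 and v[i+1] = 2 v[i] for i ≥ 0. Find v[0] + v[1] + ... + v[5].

378

v[1] = 2·6 = 12
v[2] = 2·12 = 24
v[3] = 2·24 = 48
v[4] = 2·48 = 96
v[5] = 2·96 = 192
Sum = 6 + 12 + 24 + 48 + 96 + 192 = 378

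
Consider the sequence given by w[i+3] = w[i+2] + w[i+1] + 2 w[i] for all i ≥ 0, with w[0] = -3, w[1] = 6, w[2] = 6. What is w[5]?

w[3] = 6 + 6 + 2·(-3) = 6
w[4] = 6 + 6 + 2·6 = 24
w[5] = 24 + 6 + 2·6 = 42

42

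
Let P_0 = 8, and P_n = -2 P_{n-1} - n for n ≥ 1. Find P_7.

P_1 = -2(8) - 1 = -17
P_2 = -2(-17) - 2 = 32
P_3 = -2(32) - 3 = -67
P_4 = -2(-67) - 4 = 130
P_5 = -2(130) - 5 = -265
P_6 = -2(-265) - 6 = 524
P_7 = -2(524) - 7 = -1055

-1055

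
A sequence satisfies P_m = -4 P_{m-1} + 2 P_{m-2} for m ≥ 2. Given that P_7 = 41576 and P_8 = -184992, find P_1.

Rearranging, P_{m-2} = (P_m + 4 P_{m-1}) / 2.
P_6 = (-184992 + 4(41576)) / 2 = -18688/2 = -9344
P_5 = (41576 + 4(-9344)) / 2 = 4200/2 = 2100
P_4 = (-9344 + 4(2100)) / 2 = -944/2 = -472
P_3 = (2100 + 4(-472)) / 2 = 212/2 = 106
P_2 = (-472 + 4(106)) / 2 = -48/2 = -24
P_1 = (106 + 4(-24)) / 2 = 10/2 = 5

5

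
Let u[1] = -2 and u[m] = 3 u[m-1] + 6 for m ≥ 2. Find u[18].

The fixed point is 6/(1 - 3) = -3, so u[m] + 3 = 3(u[m-1] + 3).
Hence u[m] = 1·3^{m-1} - 3.
u[18] = 1·3^{17} - 3 = 1·129140163 - 3 = 129140160.

129140160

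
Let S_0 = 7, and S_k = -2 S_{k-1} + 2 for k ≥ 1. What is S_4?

102

S_1 = -2*7 + 2 = -12
S_2 = -2*(-12) + 2 = 26
S_3 = -2*26 + 2 = -50
S_4 = -2*(-50) + 2 = 102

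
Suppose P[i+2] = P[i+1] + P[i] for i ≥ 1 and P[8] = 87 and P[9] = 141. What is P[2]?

Rearranging, P[i-2] = P[i] - P[i-1].
P[7] = 141 - 87 = 54
P[6] = 87 - 54 = 33
P[5] = 54 - 33 = 21
P[4] = 33 - 21 = 12
P[3] = 21 - 12 = 9
P[2] = 12 - 9 = 3

3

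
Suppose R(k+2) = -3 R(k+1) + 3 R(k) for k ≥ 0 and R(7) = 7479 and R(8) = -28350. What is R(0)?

Rearranging, R(k-2) = (R(k) + 3 R(k-1)) / 3.
R(6) = (-28350 + 3*7479) / 3 = -5913/3 = -1971
R(5) = (7479 + 3*(-1971)) / 3 = 1566/3 = 522
R(4) = (-1971 + 3*522) / 3 = -405/3 = -135
R(3) = (522 + 3*(-135)) / 3 = 117/3 = 39
R(2) = (-135 + 3*39) / 3 = -18/3 = -6
R(1) = (39 + 3*(-6)) / 3 = 21/3 = 7
R(0) = (-6 + 3*7) / 3 = 15/3 = 5

5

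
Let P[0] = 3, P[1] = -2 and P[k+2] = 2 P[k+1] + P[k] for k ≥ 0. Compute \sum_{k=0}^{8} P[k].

P[2] = 2*(-2) + 3 = -1
P[3] = 2*(-1) + (-2) = -4
P[4] = 2*(-4) + (-1) = -9
P[5] = 2*(-9) + (-4) = -22
P[6] = 2*(-22) + (-9) = -53
P[7] = 2*(-53) + (-22) = -128
P[8] = 2*(-128) + (-53) = -309
Sum = 3 + (-2) + (-1) + (-4) + (-9) + (-22) + (-53) + (-128) + (-309) = -525

-525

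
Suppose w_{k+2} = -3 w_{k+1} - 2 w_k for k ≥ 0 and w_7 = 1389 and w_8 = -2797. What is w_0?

8

Rearranging, w_{k-2} = (w_k + 3 w_{k-1}) / -2.
w_6 = (-2797 + 3·1389) / -2 = 1370/-2 = -685
w_5 = (1389 + 3·(-685)) / -2 = -666/-2 = 333
w_4 = (-685 + 3·333) / -2 = 314/-2 = -157
w_3 = (333 + 3·(-157)) / -2 = -138/-2 = 69
w_2 = (-157 + 3·69) / -2 = 50/-2 = -25
w_1 = (69 + 3·(-25)) / -2 = -6/-2 = 3
w_0 = (-25 + 3·3) / -2 = -16/-2 = 8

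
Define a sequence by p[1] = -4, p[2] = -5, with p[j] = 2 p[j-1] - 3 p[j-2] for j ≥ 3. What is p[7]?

-82

p[3] = 2(-5) - 3(-4) = 2
p[4] = 2(2) - 3(-5) = 19
p[5] = 2(19) - 3(2) = 32
p[6] = 2(32) - 3(19) = 7
p[7] = 2(7) - 3(32) = -82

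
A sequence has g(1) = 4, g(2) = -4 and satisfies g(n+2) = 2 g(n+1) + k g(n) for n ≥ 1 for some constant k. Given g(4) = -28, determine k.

g(3) = -8 + 4k
g(4) = -16 + 4k
So -16 + 4k = -28, giving k = -3.

-3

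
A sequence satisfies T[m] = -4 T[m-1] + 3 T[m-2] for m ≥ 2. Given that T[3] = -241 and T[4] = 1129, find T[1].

Rearranging, T[m-2] = (T[m] + 4 T[m-1]) / 3.
T[2] = (1129 + 4*(-241)) / 3 = 165/3 = 55
T[1] = (-241 + 4*55) / 3 = -21/3 = -7

-7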